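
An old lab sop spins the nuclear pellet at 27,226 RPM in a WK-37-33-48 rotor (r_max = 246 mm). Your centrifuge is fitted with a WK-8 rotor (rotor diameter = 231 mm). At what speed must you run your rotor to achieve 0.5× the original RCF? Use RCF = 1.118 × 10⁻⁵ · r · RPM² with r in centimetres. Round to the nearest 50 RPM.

Original rotor: r = 246 mm = 24.6 cm
RCF = 1.118 × 10⁻⁵ × r × N²
RCF_original = 1.118 × 10⁻⁵ × 24.6 × (27226)² = 1.118 × 10⁻⁵ × 24.6 × 741,255,076 ≈ 203,865.9 × g
Target RCF = 0.5 × 203,865.9 ≈ 101,932.9 × g
Your rotor: r = 231 mm / 2 = 115.5 mm = 11.55 cm
101,932.9 = 1.118 × 10⁻⁵ × 11.55 × N²
N² = 101,932.9 / (12.9129 × 10⁻⁵) = 789,388,131
N ≈ √789,388,131 ≈ 28,096.1

≈ 28100 RPM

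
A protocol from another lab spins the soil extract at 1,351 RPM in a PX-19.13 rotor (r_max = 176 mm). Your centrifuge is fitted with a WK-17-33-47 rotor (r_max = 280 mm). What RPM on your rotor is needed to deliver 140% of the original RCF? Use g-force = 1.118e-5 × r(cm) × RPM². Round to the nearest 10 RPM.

≈ 1270 RPM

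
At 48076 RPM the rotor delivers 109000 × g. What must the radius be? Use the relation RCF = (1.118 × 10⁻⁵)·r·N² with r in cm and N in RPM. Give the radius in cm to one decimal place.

≈ 4.2 cm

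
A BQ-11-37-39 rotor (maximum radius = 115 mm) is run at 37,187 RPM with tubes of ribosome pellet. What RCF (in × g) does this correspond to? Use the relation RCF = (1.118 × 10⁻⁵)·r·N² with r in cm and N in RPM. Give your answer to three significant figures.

RCF ≈ 178000 × g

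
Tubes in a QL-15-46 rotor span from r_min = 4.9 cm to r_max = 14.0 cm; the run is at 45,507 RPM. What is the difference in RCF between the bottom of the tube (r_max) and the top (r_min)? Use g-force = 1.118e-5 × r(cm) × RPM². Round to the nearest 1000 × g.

211000 ×g

RCF_max = 1.118 × 10⁻⁵ × 14 × (45507)² = 1.118 × 10⁻⁵ × 14 × 2,070,887,049 ≈ 324,135.2 × g
RCF_min = 1.118 × 10⁻⁵ × 4.9 × (45507)² = 1.118 × 10⁻⁵ × 4.9 × 2,070,887,049 ≈ 113,447.3 × g
ΔRCF = 324,135.2 − 113,447.3 = 210,687.9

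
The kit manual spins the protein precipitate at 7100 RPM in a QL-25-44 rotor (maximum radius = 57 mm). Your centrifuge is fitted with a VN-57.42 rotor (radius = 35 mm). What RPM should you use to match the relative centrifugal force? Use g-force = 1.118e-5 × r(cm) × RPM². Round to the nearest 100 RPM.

Original rotor: r = 57 mm = 5.7 cm
RCF_original = 1.118 × 10⁻⁵ × 5.7 × (7100)² = 1.118 × 10⁻⁵ × 5.7 × 50,410,000 ≈ 3,212.4 × g
Your rotor: r = 35 mm = 3.5 cm
3,212.4 = 1.118 × 10⁻⁵ × 3.5 × N²
N² = 3,212.4 / (3.913 × 10⁻⁵) = 82,095,579
N ≈ √82,095,579 ≈ 9,060.7

≈ 9100 RPM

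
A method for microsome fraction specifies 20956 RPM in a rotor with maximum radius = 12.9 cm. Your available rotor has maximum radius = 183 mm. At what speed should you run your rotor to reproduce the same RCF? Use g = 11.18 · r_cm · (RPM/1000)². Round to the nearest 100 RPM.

17600 RPM

RCF = 11.18 × r × (N/1000)²
RCF_original = 11.18 × 12.9 × (20.956)² = 11.18 × 12.9 × 439.153936 ≈ 63,335.7 × g
Your rotor: r = 183 mm = 18.3 cm
63,335.7 = 11.18 × 18.3 × (N/1000)²
(N/1000)² = 63,335.7 / 204.594 = 309.5677
N = 1000 × √309.5677 ≈ 17,594.5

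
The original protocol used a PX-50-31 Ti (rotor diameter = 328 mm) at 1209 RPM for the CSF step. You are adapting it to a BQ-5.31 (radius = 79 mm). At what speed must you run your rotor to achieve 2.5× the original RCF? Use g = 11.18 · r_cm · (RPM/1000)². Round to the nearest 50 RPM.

Original rotor: r = 328 mm / 2 = 164 mm = 16.4 cm
RCF_original = 11.18 × 16.4 × (1.209)² = 11.18 × 16.4 × 1.461681 ≈ 268 × g
Target RCF = 2.5 × 268 ≈ 670 × g
Your rotor: r = 79 mm = 7.9 cm
670 = 11.18 × 7.9 × (N/1000)²
(N/1000)² = 670 / 88.322 = 7.585879
N = 1000 × √7.585879 ≈ 2,754.2

2750 RPM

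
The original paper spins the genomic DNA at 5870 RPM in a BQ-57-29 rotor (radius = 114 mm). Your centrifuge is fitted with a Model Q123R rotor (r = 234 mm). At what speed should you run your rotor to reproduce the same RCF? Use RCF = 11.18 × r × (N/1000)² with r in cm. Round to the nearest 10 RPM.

Original rotor: r = 114 mm = 11.4 cm
RCF_original = 11.18 × 11.4 × (5.87)² = 11.18 × 11.4 × 34.4569 ≈ 4,391.6 × g
Your rotor: r = 234 mm = 23.4 cm
4,391.6 = 11.18 × 23.4 × (N/1000)²
(N/1000)² = 4,391.6 / 261.612 = 16.78669
N = 1000 × √16.78669 ≈ 4,097.2

≈ 4100 RPM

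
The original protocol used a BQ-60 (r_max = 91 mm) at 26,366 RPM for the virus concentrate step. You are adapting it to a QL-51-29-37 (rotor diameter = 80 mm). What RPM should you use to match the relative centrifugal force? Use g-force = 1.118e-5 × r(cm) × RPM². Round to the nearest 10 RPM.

Original rotor: r = 91 mm = 9.1 cm
RCF_original = 1.118 × 10⁻⁵ × 9.1 × (26366)² = 1.118 × 10⁻⁵ × 9.1 × 695,165,956 ≈ 70,724.8 × g
Your rotor: r = 80 mm / 2 = 40 mm = 4 cm
70,724.8 = 1.118 × 10⁻⁵ × 4 × N²
N² = 70,724.8 / (4.472 × 10⁻⁵) = 1,581,502,683
N ≈ √1,581,502,683 ≈ 39,768.1

39770 RPM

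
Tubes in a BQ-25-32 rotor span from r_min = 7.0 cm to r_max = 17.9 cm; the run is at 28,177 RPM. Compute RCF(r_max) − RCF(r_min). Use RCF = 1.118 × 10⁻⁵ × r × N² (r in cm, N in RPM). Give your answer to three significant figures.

ΔRCF ≈ 96800 g

ΔRCF = 1.118 × 10⁻⁵ × (r_max − r_min) × N² = 1.118 × 10⁻⁵ × 10.9 × 793,943,329 ≈ 96,751.5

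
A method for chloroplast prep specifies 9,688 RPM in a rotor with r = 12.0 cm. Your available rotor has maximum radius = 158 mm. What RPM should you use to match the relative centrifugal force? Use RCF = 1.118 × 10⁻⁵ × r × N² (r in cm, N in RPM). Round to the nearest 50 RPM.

RCF_original = 1.118 × 10⁻⁵ × 12 × (9688)² = 1.118 × 10⁻⁵ × 12 × 93,857,344 ≈ 12,591.9 × g
Your rotor: r = 158 mm = 15.8 cm
12,591.9 = 1.118 × 10⁻⁵ × 15.8 × N²
N² = 12,591.9 / (17.6644 × 10⁻⁵) = 71,284,052
N ≈ √71,284,052 ≈ 8,443.0

≈ 8450 RPM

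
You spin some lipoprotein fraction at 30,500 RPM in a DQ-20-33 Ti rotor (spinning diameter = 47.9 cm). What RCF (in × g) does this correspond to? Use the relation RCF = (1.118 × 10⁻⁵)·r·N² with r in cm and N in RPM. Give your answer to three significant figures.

r = 47.9 / 2 = 23.95 cm
RCF = 1.118 × 10⁻⁵ × r × N²
RCF = 1.118 × 10⁻⁵ × 23.95 × (30500)² = 1.118 × 10⁻⁵ × 23.95 × 930,250,000 ≈ 249,084.7 × g

RCF ≈ 249000 × g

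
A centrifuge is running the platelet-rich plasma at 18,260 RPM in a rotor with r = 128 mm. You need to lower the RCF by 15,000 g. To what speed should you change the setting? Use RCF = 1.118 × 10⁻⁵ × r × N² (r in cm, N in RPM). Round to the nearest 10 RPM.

r = 128 mm = 12.8 cm
Current RCF = 1.118 × 10⁻⁵ × 12.8 × (18260)² = 1.118 × 10⁻⁵ × 12.8 × 333,427,600 ≈ 47,714.8 × g
Target RCF = 47,714.8 − 15,000 = 32,714.8 × g
N² = 32,714.8 / (14.3104 × 10⁻⁵) = 228,608,564
N ≈ √228,608,564 ≈ 15,119.8

≈ 15120 RPM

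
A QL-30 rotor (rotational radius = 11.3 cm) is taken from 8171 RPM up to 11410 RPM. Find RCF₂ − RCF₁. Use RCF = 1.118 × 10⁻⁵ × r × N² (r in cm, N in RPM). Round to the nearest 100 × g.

RCF₁ = 1.118 × 10⁻⁵ × 11.3 × (8171)² = 1.118 × 10⁻⁵ × 11.3 × 66,765,241 ≈ 8,434.7 × g
RCF₂ = 1.118 × 10⁻⁵ × 11.3 × (11410)² = 1.118 × 10⁻⁵ × 11.3 × 130,188,100 ≈ 16,447.2 × g
Increase = 16,447.2 − 8,434.7 = 8,012.5

8000 ×g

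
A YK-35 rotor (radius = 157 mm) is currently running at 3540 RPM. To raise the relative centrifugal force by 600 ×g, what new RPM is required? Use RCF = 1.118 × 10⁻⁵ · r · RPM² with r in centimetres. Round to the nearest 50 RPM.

r = 157 mm = 15.7 cm
Current RCF = 1.118 × 10⁻⁵ × 15.7 × (3540)² = 1.118 × 10⁻⁵ × 15.7 × 12,531,600 ≈ 2,199.6 × g
Target RCF = 2,199.6 + 600 = 2,799.6 × g
N² = 2,799.6 / (17.5526 × 10⁻⁵) = 15,949,774
N ≈ √15,949,774 ≈ 3,993.7

4000 RPM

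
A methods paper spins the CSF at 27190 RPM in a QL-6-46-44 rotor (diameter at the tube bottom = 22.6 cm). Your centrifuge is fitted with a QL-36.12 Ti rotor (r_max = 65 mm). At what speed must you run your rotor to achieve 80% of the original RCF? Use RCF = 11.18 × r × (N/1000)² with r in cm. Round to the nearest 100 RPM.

Original rotor: r = 22.6 / 2 = 11.3 cm
RCF_original = 11.18 × 11.3 × (27.19)² = 11.18 × 11.3 × 739.2961 ≈ 93,398.2 × g
Target RCF = 0.8 × 93,398.2 ≈ 74,718.6 × g
Your rotor: r = 65 mm = 6.5 cm
74,718.6 = 11.18 × 6.5 × (N/1000)²
(N/1000)² = 74,718.6 / 72.67 = 1028.19
N = 1000 × √1028.19 ≈ 32,065.4

≈ 32100 RPM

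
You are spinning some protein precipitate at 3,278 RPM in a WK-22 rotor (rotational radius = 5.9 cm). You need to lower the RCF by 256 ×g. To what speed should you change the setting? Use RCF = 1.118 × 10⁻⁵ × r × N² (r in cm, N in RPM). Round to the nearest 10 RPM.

Current RCF = 1.118 × 10⁻⁵ × 5.9 × (3278)² = 1.118 × 10⁻⁵ × 5.9 × 10,745,284 ≈ 708.8 × g
Target RCF = 708.8 − 256 = 452.8 × g
N² = 452.8 / (6.5962 × 10⁻⁵) = 6,864,558
N ≈ √6,864,558 ≈ 2,620.0

N₂ ≈ 2620 RPM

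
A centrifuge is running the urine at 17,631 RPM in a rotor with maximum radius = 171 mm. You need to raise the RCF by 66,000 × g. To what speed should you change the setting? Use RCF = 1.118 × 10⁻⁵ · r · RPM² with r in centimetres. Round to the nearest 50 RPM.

≈ 25600 RPM

r = 171 mm = 17.1 cm
Current RCF = 1.118 × 10⁻⁵ × 17.1 × (17631)² = 1.118 × 10⁻⁵ × 17.1 × 310,852,161 ≈ 59,428.1 × g
Target RCF = 59,428.1 + 66,000 = 125,428.1 × g
N² = 125,428.1 / (19.1178 × 10⁻⁵) = 656,080,198
N ≈ √656,080,198 ≈ 25,614.1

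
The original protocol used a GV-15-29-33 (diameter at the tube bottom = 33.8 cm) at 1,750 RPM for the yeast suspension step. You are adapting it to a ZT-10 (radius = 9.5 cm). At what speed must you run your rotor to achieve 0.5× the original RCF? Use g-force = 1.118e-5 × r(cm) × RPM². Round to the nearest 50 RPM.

Original rotor: r = 33.8 / 2 = 16.9 cm
RCF_original = 1.118 × 10⁻⁵ × 16.9 × (1750)² = 1.118 × 10⁻⁵ × 16.9 × 3,062,500 ≈ 578.6 × g
Target RCF = 0.5 × 578.6 ≈ 289.3 × g
289.3 = 1.118 × 10⁻⁵ × 9.5 × N²
N² = 289.3 / (10.621 × 10⁻⁵) = 2,723,849
N ≈ √2,723,849 ≈ 1,650.4

≈ 1650 RPM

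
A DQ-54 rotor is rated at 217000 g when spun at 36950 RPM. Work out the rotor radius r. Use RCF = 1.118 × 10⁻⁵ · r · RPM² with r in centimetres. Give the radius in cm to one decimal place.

14.2 cm

217000 = 1.118 × 10⁻⁵ × r × (36950)²
r = 217000 / (1.118 × 10⁻⁵ × 1,365,302,500) = 217000 / 15264.08 ≈ 14.216 cm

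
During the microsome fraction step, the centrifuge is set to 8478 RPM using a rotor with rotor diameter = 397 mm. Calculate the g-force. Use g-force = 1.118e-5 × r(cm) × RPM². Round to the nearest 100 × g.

16000 g

r = 397 mm / 2 = 198.5 mm = 19.85 cm
RCF = 1.118 × 10⁻⁵ × 19.85 × (8478)² = 1.118 × 10⁻⁵ × 19.85 × 71,876,484 ≈ 15,951 × g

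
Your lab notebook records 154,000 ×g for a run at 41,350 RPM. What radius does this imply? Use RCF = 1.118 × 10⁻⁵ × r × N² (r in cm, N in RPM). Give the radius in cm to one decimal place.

8.1 cm

154000 = 1.118 × 10⁻⁵ × r × (41350)²
r = 154000 / (1.118 × 10⁻⁵ × 1,709,822,500) = 154000 / 19115.82 ≈ 8.056 cm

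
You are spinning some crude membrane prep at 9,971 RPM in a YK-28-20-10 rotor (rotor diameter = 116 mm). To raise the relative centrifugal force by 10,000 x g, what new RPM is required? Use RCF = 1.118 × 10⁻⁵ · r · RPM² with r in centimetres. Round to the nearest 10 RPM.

≈ 15930 RPM

r = 116 mm / 2 = 58 mm = 5.8 cm
Current RCF = 1.118 × 10⁻⁵ × 5.8 × (9971)² = 1.118 × 10⁻⁵ × 5.8 × 99,420,841 ≈ 6,446.8 × g
Target RCF = 6,446.8 + 10,000 = 16,446.8 × g
N² = 16,446.8 / (6.4844 × 10⁻⁵) = 253,636,420
N ≈ √253,636,420 ≈ 15,926.0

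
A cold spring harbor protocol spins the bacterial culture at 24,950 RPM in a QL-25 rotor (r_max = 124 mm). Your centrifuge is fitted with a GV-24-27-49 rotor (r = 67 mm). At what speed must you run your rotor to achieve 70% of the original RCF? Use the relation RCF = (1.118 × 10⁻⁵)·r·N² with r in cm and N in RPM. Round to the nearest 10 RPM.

Original rotor: r = 124 mm = 12.4 cm
RCF = 1.118 × 10⁻⁵ × r × N²
RCF_original = 1.118 × 10⁻⁵ × 12.4 × (24950)² = 1.118 × 10⁻⁵ × 12.4 × 622,502,500 ≈ 86,298.8 × g
Target RCF = 0.7 × 86,298.8 ≈ 60,409.2 × g
Your rotor: r = 67 mm = 6.7 cm
60,409.2 = 1.118 × 10⁻⁵ × 6.7 × N²
N² = 60,409.2 / (7.4906 × 10⁻⁵) = 806,466,772
N ≈ √806,466,772 ≈ 28,398.4

28400 RPM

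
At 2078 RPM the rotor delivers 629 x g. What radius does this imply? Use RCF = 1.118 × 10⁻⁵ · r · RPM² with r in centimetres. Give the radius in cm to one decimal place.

r ≈ 13.0 cm

629 = 1.118 × 10⁻⁵ × r × (2078)²
r = 629 / (1.118 × 10⁻⁵ × 4,318,084) = 629 / 48.27618 ≈ 13.029 cm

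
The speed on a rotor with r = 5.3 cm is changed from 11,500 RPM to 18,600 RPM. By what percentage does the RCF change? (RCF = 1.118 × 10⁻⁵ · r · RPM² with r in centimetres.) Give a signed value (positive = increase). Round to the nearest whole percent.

RCF ∝ N², so the ratio is (18600/11500)² = (1.617391)² = 2.6160.
Change = 2.6160 − 1 = +1.6160 → +161.6%.

+162%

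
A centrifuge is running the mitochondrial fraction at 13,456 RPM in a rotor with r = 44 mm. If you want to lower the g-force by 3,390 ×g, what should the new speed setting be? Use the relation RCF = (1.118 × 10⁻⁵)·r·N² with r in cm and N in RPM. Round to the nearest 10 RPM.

r = 44 mm = 4.4 cm
Current RCF = 1.118 × 10⁻⁵ × 4.4 × (13456)² = 1.118 × 10⁻⁵ × 4.4 × 181,063,936 ≈ 8,906.9 × g
Target RCF = 8,906.9 − 3,390 = 5,516.9 × g
N² = 5,516.9 / (4.9192 × 10⁻⁵) = 112,150,350
N ≈ √112,150,350 ≈ 10,590.1

N₂ ≈ 10590 RPM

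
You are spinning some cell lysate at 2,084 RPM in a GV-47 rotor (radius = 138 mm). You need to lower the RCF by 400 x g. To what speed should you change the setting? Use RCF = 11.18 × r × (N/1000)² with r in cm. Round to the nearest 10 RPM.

r = 138 mm = 13.8 cm
Current RCF = 11.18 × 13.8 × (2.084)² = 11.18 × 13.8 × 4.343056 ≈ 670.1 × g
Target RCF = 670.1 − 400 = 270.1 × g
(N/1000)² = 270.1 / 154.284 = 1.750668
N = 1000 × √1.750668 ≈ 1,323.1

1320 RPM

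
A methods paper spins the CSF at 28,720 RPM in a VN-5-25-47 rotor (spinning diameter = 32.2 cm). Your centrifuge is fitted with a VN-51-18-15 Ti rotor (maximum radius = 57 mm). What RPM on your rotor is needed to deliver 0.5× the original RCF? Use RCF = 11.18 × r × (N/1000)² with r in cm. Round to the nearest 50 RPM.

Original rotor: r = 32.2 / 2 = 16.1 cm
RCF = 11.18 × r × (N/1000)²
RCF_original = 11.18 × 16.1 × (28.72)² = 11.18 × 16.1 × 824.8384 ≈ 148,469.3 × g
Target RCF = 0.5 × 148,469.3 ≈ 74,234.6 × g
Your rotor: r = 57 mm = 5.7 cm
74,234.6 = 11.18 × 5.7 × (N/1000)²
(N/1000)² = 74,234.6 / 63.726 = 1164.903
N = 1000 × √1164.903 ≈ 34,130.7

≈ 34150 RPM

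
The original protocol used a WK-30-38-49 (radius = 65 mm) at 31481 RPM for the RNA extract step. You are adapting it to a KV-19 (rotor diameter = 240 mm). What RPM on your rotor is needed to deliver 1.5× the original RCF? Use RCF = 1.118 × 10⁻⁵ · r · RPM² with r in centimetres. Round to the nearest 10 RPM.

Original rotor: r = 65 mm = 6.5 cm
RCF_original = 1.118 × 10⁻⁵ × 6.5 × (31481)² = 1.118 × 10⁻⁵ × 6.5 × 991,053,361 ≈ 72,019.8 × g
Target RCF = 1.5 × 72,019.8 ≈ 108,029.7 × g
Your rotor: r = 240 mm / 2 = 120 mm = 12 cm
108,029.7 = 1.118 × 10⁻⁵ × 12 × N²
N² = 108,029.7 / (13.416 × 10⁻⁵) = 805,230,322
N ≈ √805,230,322 ≈ 28,376.6

28380 RPM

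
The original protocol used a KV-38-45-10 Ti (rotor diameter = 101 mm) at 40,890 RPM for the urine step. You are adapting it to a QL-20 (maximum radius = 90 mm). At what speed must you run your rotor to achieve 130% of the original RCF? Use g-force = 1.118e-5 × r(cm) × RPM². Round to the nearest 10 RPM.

Original rotor: r = 101 mm / 2 = 50.5 mm = 5.05 cm
RCF_original = 1.118 × 10⁻⁵ × 5.05 × (40890)² = 1.118 × 10⁻⁵ × 5.05 × 1,671,992,100 ≈ 94,399 × g
Target RCF = 1.3 × 94,399 ≈ 122,718.7 × g
Your rotor: r = 90 mm = 9.0 cm
122,718.7 = 1.118 × 10⁻⁵ × 9 × N²
N² = 122,718.7 / (10.062 × 10⁻⁵) = 1,219,625,323
N ≈ √1,219,625,323 ≈ 34,923.1

≈ 34920 RPM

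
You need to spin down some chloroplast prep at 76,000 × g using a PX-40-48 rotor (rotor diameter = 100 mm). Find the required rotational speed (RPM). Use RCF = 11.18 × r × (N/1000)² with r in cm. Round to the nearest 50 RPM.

36850 RPM

r = 100 mm / 2 = 50 mm = 5 cm
76,000 = 11.18 × 5 × (N/1000)²
(N/1000)² = 76,000 / 55.9 = 1359.571
N = 1000 × √1359.571 ≈ 36,872.4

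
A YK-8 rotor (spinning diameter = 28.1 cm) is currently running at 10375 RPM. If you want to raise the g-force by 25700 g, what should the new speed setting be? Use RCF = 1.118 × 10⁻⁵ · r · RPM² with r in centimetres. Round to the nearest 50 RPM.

16450 RPM

r = 28.1 / 2 = 14.05 cm
Current RCF = 1.118 × 10⁻⁵ × 14.05 × (10375)² = 1.118 × 10⁻⁵ × 14.05 × 107,640,625 ≈ 16,908.1 × g
Target RCF = 16,908.1 + 25,700 = 42,608.1 × g
N² = 42,608.1 / (15.7079 × 10⁻⁵) = 271,252,682
N ≈ √271,252,682 ≈ 16,469.8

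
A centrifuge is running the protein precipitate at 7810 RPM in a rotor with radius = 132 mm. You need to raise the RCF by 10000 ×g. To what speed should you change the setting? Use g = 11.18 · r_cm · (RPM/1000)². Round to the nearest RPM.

r = 132 mm = 13.2 cm
Current RCF = 11.18 × 13.2 × (7.81)² = 11.18 × 13.2 × 60.9961 ≈ 9,001.6 × g
Target RCF = 9,001.6 + 10,000 = 19,001.6 × g
(N/1000)² = 19,001.6 / 147.576 = 128.7581
N = 1000 × √128.7581 ≈ 11,347.2

N₂ ≈ 11347 RPM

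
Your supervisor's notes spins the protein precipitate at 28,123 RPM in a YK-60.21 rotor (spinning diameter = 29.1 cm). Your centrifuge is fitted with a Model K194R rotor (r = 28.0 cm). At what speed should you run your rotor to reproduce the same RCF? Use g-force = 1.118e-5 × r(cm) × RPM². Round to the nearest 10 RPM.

Original rotor: r = 29.1 / 2 = 14.55 cm
RCF = 1.118 × 10⁻⁵ × r × N²
RCF_original = 1.118 × 10⁻⁵ × 14.55 × (28123)² = 1.118 × 10⁻⁵ × 14.55 × 790,903,129 ≈ 128,655.4 × g
128,655.4 = 1.118 × 10⁻⁵ × 28 × N²
N² = 128,655.4 / (31.304 × 10⁻⁵) = 410,987,094
N ≈ √410,987,094 ≈ 20,272.8

≈ 20270 RPM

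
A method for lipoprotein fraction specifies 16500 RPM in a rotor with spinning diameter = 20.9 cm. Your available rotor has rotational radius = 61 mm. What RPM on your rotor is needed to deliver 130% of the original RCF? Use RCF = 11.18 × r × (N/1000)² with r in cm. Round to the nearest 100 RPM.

Original rotor: r = 20.9 / 2 = 10.45 cm
RCF_original = 11.18 × 10.45 × (16.5)² = 11.18 × 10.45 × 272.25 ≈ 31,807.2 × g
Target RCF = 1.3 × 31,807.2 ≈ 41,349.4 × g
Your rotor: r = 61 mm = 6.1 cm
41,349.4 = 11.18 × 6.1 × (N/1000)²
(N/1000)² = 41,349.4 / 68.198 = 606.314
N = 1000 × √606.314 ≈ 24,623.4

24600 RPM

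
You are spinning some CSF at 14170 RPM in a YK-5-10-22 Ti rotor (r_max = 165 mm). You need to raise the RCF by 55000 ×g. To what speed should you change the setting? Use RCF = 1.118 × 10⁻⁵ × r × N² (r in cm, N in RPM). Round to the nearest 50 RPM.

r = 165 mm = 16.5 cm
Current RCF = 1.118 × 10⁻⁵ × 16.5 × (14170)² = 1.118 × 10⁻⁵ × 16.5 × 200,788,900 ≈ 37,039.5 × g
Target RCF = 37,039.5 + 55,000 = 92,039.5 × g
N² = 92,039.5 / (18.447 × 10⁻⁵) = 498,940,207
N ≈ √498,940,207 ≈ 22,337.0

≈ 22350 RPM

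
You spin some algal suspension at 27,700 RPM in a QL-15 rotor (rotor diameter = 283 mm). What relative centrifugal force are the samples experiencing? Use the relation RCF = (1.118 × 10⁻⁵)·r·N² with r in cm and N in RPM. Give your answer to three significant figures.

r = 283 mm / 2 = 141.5 mm = 14.15 cm
RCF = 1.118 × 10⁻⁵ × r × N²
RCF = 1.118 × 10⁻⁵ × 14.15 × (27700)² = 1.118 × 10⁻⁵ × 14.15 × 767,290,000 ≈ 121,383 × g

RCF ≈ 121000 g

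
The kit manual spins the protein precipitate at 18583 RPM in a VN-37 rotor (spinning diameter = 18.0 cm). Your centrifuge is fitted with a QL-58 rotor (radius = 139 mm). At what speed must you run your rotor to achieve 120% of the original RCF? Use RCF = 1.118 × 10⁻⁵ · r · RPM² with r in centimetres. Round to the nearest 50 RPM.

Original rotor: r = 18.0 / 2 = 9 cm
RCF = 1.118 × 10⁻⁵ × r × N²
RCF_original = 1.118 × 10⁻⁵ × 9 × (18583)² = 1.118 × 10⁻⁵ × 9 × 345,327,889 ≈ 34,746.9 × g
Target RCF = 1.2 × 34,746.9 ≈ 41,696.3 × g
Your rotor: r = 139 mm = 13.9 cm
41,696.3 = 1.118 × 10⁻⁵ × 13.9 × N²
N² = 41,696.3 / (15.5402 × 10⁻⁵) = 268,312,506
N ≈ √268,312,506 ≈ 16,380.2

16400 RPM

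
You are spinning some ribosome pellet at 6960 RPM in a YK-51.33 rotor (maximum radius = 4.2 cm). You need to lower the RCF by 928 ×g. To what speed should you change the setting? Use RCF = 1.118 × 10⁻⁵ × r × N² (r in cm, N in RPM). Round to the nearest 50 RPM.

≈ 5350 RPM

Current RCF = 1.118 × 10⁻⁵ × 4.2 × (6960)² = 1.118 × 10⁻⁵ × 4.2 × 48,441,600 ≈ 2,274.6 × g
Target RCF = 2,274.6 − 928 = 1,346.6 × g
N² = 1,346.6 / (4.6956 × 10⁻⁵) = 28,677,911
N ≈ √28,677,911 ≈ 5,355.2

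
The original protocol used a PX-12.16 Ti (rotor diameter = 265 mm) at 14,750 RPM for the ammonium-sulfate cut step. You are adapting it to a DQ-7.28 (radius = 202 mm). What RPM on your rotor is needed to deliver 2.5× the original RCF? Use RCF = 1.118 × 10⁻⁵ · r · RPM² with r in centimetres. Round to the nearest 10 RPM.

≈ 18890 RPM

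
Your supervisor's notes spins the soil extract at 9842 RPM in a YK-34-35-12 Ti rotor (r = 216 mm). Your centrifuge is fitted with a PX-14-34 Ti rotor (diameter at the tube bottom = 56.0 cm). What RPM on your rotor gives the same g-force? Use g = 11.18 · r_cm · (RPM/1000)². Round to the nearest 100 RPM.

8600 RPM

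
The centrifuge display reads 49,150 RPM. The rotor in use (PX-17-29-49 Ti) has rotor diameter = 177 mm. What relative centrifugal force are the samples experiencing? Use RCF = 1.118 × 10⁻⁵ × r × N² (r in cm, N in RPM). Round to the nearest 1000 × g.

239000 x g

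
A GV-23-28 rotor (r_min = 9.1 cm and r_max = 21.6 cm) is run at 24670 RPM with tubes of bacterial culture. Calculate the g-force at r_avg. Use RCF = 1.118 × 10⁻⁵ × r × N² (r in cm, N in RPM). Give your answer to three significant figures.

104000 ×g

r_avg = (9.1 + 21.6) / 2 = 15.35 cm
RCF = 1.118 × 10⁻⁵ × 15.35 × (24670)² = 1.118 × 10⁻⁵ × 15.35 × 608,608,900 ≈ 104,445.2 × g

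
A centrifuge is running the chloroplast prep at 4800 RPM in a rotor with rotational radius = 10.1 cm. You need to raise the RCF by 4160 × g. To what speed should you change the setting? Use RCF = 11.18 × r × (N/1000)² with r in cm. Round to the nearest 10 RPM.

7740 RPM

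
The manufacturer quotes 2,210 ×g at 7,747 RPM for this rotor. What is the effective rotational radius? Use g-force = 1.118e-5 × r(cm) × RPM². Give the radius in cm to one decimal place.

3.3 cm

2210 = 1.118 × 10⁻⁵ × r × (7747)²
r = 2210 / (1.118 × 10⁻⁵ × 60,016,009) = 2210 / 670.979 ≈ 3.294 cm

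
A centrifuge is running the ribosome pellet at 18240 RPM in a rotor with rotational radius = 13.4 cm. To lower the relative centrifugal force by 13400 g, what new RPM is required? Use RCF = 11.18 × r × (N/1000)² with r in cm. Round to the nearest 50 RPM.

15600 RPM

Current RCF = 11.18 × 13.4 × (18.24)² = 11.18 × 13.4 × 332.6976 ≈ 49,842.1 × g
Target RCF = 49,842.1 − 13,400 = 36,442.1 × g
(N/1000)² = 36,442.1 / 149.812 = 243.2522
N = 1000 × √243.2522 ≈ 15,596.5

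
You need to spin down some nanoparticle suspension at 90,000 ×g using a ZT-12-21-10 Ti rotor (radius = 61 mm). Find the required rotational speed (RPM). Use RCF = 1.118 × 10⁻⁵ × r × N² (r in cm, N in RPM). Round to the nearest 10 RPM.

36330 RPM

r = 61 mm = 6.1 cm
90,000 = 1.118 × 10⁻⁵ × 6.1 × N²
N² = 90,000 / (6.8198 × 10⁻⁵) = 1,319,686,794
N ≈ √1,319,686,794 ≈ 36,327.5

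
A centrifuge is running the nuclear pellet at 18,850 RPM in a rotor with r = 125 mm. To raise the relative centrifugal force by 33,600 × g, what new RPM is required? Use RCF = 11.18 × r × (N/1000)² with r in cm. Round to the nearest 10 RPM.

≈ 24410 RPM

r = 125 mm = 12.5 cm
Current RCF = 11.18 × 12.5 × (18.85)² = 11.18 × 12.5 × 355.3225 ≈ 49,656.3 × g
Target RCF = 49,656.3 + 33,600 = 83,256.3 × g
(N/1000)² = 83,256.3 / 139.75 = 595.7517
N = 1000 × √595.7517 ≈ 24,408.0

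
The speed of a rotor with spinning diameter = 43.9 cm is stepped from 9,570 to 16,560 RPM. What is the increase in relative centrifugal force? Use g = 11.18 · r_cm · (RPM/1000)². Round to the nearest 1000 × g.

r = 43.9 / 2 = 21.95 cm
RCF₁ = 11.18 × 21.95 × (9.57)² = 11.18 × 21.95 × 91.5849 ≈ 22,475 × g
RCF₂ = 11.18 × 21.95 × (16.56)² = 11.18 × 21.95 × 274.2336 ≈ 67,297.2 × g
Increase = 67,297.2 − 22,475 = 44,822.2

≈ 45000 x g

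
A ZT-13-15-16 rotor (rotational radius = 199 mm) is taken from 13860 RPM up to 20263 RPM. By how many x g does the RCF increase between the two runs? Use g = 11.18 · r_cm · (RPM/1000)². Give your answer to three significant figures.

r = 199 mm = 19.9 cm
RCF₁ = 11.18 × 19.9 × (13.86)² = 11.18 × 19.9 × 192.0996 ≈ 42,738.7 × g
RCF₂ = 11.18 × 19.9 × (20.263)² = 11.18 × 19.9 × 410.589169 ≈ 91,348.7 × g
Increase = 91,348.7 − 42,738.7 = 48,610

48600 x g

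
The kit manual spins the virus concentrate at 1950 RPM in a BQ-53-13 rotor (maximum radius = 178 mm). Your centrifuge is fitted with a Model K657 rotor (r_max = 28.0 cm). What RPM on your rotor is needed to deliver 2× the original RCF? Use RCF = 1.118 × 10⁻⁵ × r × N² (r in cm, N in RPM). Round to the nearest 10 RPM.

2200 RPM

Original rotor: r = 178 mm = 17.8 cm
RCF_original = 1.118 × 10⁻⁵ × 17.8 × (1950)² = 1.118 × 10⁻⁵ × 17.8 × 3,802,500 ≈ 756.7 × g
Target RCF = 2 × 756.7 ≈ 1,513.4 × g
1,513.4 = 1.118 × 10⁻⁵ × 28 × N²
N² = 1,513.4 / (31.304 × 10⁻⁵) = 4,834,526
N ≈ √4,834,526 ≈ 2,198.8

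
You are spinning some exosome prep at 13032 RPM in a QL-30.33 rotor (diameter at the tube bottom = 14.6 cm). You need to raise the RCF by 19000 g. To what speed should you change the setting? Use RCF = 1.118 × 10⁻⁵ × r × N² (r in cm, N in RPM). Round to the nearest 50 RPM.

N₂ ≈ 20050 RPM

r = 14.6 / 2 = 7.3 cm
Current RCF = 1.118 × 10⁻⁵ × 7.3 × (13032)² = 1.118 × 10⁻⁵ × 7.3 × 169,833,024 ≈ 13,860.8 × g
Target RCF = 13,860.8 + 19,000 = 32,860.8 × g
N² = 32,860.8 / (8.1614 × 10⁻⁵) = 402,636,803
N ≈ √402,636,803 ≈ 20,065.8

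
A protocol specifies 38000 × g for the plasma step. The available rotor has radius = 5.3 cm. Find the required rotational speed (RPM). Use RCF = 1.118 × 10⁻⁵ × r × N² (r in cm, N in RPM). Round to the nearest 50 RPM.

≈ 25300 RPM

38,000 = 1.118 × 10⁻⁵ × 5.3 × N²
N² = 38,000 / (5.9254 × 10⁻⁵) = 641,306,916
N ≈ √641,306,916 ≈ 25,324.0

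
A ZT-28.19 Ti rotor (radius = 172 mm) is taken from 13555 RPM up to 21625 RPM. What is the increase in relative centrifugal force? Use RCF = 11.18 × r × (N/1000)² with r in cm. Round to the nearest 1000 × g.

55000 ×g

r = 172 mm = 17.2 cm
RCF₁ = 11.18 × 17.2 × (13.555)² = 11.18 × 17.2 × 183.738025 ≈ 35,332.1 × g
RCF₂ = 11.18 × 17.2 × (21.625)² = 11.18 × 17.2 × 467.640625 ≈ 89,925.4 × g
Increase = 89,925.4 − 35,332.1 = 54,593.3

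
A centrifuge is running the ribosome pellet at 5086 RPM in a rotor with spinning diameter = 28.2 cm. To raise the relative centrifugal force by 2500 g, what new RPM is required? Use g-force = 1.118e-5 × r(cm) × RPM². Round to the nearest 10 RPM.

6460 RPM

r = 28.2 / 2 = 14.1 cm
Current RCF = 1.118 × 10⁻⁵ × 14.1 × (5086)² = 1.118 × 10⁻⁵ × 14.1 × 25,867,396 ≈ 4,077.7 × g
Target RCF = 4,077.7 + 2,500 = 6,577.7 × g
N² = 6,577.7 / (15.7638 × 10⁻⁵) = 41,726,614
N ≈ √41,726,614 ≈ 6,459.6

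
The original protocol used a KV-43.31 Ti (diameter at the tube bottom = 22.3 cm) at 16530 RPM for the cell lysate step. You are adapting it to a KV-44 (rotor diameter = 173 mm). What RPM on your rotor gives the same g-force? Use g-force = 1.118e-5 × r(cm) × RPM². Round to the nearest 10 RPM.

18770 RPM

Original rotor: r = 22.3 / 2 = 11.15 cm
RCF_original = 1.118 × 10⁻⁵ × 11.15 × (16530)² = 1.118 × 10⁻⁵ × 11.15 × 273,240,900 ≈ 34,061.4 × g
Your rotor: r = 173 mm / 2 = 86.5 mm = 8.65 cm
34,061.4 = 1.118 × 10⁻⁵ × 8.65 × N²
N² = 34,061.4 / (9.6707 × 10⁻⁵) = 352,212,353
N ≈ √352,212,353 ≈ 18,767.3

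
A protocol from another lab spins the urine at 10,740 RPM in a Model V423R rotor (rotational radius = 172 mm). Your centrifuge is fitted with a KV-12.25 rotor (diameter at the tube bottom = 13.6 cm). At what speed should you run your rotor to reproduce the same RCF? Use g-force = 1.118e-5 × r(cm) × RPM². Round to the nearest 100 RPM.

≈ 17100 RPM

Original rotor: r = 172 mm = 17.2 cm
RCF_original = 1.118 × 10⁻⁵ × 17.2 × (10740)² = 1.118 × 10⁻⁵ × 17.2 × 115,347,600 ≈ 22,180.9 × g
Your rotor: r = 13.6 / 2 = 6.8 cm
22,180.9 = 1.118 × 10⁻⁵ × 6.8 × N²
N² = 22,180.9 / (7.6024 × 10⁻⁵) = 291,761,812
N ≈ √291,761,812 ≈ 17,081.0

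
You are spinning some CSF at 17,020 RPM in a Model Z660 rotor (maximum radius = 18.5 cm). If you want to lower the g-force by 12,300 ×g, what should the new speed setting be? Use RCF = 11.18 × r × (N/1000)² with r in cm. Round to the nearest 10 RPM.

Current RCF = 11.18 × 18.5 × (17.02)² = 11.18 × 18.5 × 289.6804 ≈ 59,914.6 × g
Target RCF = 59,914.6 − 12,300 = 47,614.6 × g
(N/1000)² = 47,614.6 / 206.83 = 230.2113
N = 1000 × √230.2113 ≈ 15,172.7

≈ 15170 RPM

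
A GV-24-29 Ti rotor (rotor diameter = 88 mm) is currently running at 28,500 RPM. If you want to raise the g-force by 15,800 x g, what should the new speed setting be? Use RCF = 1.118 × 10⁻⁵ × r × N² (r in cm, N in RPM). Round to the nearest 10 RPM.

r = 88 mm / 2 = 44 mm = 4.4 cm
Current RCF = 1.118 × 10⁻⁵ × 4.4 × (28500)² = 1.118 × 10⁻⁵ × 4.4 × 812,250,000 ≈ 39,956.2 × g
Target RCF = 39,956.2 + 15,800 = 55,756.2 × g
N² = 55,756.2 / (4.9192 × 10⁻⁵) = 1,133,440,397
N ≈ √1,133,440,397 ≈ 33,666.6

33670 RPM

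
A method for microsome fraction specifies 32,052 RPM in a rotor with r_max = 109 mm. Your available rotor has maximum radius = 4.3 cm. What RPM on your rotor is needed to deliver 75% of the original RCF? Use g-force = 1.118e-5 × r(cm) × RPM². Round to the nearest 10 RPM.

≈ 44190 RPM

Original rotor: r = 109 mm = 10.9 cm
RCF_original = 1.118 × 10⁻⁵ × 10.9 × (32052)² = 1.118 × 10⁻⁵ × 10.9 × 1,027,330,704 ≈ 125,192.6 × g
Target RCF = 0.75 × 125,192.6 ≈ 93,894.5 × g
93,894.5 = 1.118 × 10⁻⁵ × 4.3 × N²
N² = 93,894.5 / (4.8074 × 10⁻⁵) = 1,953,124,350
N ≈ √1,953,124,350 ≈ 44,194.2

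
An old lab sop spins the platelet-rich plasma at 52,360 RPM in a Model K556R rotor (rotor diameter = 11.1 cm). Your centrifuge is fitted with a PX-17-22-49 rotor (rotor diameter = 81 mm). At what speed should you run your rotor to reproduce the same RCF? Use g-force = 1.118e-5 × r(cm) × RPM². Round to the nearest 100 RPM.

61300 RPM

Original rotor: r = 11.1 / 2 = 5.55 cm
RCF_original = 1.118 × 10⁻⁵ × 5.55 × (52360)² = 1.118 × 10⁻⁵ × 5.55 × 2,741,569,600 ≈ 170,111.7 × g
Your rotor: r = 81 mm / 2 = 40.5 mm = 4.05 cm
170,111.7 = 1.118 × 10⁻⁵ × 4.05 × N²
N² = 170,111.7 / (4.5279 × 10⁻⁵) = 3,756,966,806
N ≈ √3,756,966,806 ≈ 61,294.1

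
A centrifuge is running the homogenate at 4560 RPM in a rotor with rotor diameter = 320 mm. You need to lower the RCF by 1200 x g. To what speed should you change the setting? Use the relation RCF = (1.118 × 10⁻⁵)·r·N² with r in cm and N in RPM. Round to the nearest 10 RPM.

r = 320 mm / 2 = 160 mm = 16 cm
Current RCF = 1.118 × 10⁻⁵ × 16 × (4560)² = 1.118 × 10⁻⁵ × 16 × 20,793,600 ≈ 3,719.6 × g
Target RCF = 3,719.6 − 1,200 = 2,519.6 × g
N² = 2,519.6 / (17.888 × 10⁻⁵) = 14,085,420
N ≈ √14,085,420 ≈ 3,753.1

3750 RPM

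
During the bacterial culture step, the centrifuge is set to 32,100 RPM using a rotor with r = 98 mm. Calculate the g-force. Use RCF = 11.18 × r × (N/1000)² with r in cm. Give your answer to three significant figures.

r = 98 mm = 9.8 cm
RCF = 11.18 × 9.8 × (32.1)² = 11.18 × 9.8 × 1,030.41 ≈ 112,895.8 × g

RCF ≈ 113000 ×g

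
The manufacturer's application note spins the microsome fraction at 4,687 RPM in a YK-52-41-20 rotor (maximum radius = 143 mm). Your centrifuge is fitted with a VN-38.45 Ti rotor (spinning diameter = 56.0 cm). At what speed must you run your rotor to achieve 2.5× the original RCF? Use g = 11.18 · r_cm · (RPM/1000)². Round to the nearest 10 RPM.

5300 RPM

Original rotor: r = 143 mm = 14.3 cm
RCF_original = 11.18 × 14.3 × (4.687)² = 11.18 × 14.3 × 21.967969 ≈ 3,512.1 × g
Target RCF = 2.5 × 3,512.1 ≈ 8,780.2 × g
Your rotor: r = 56.0 / 2 = 28 cm
8,780.2 = 11.18 × 28 × (N/1000)²
(N/1000)² = 8,780.2 / 313.04 = 28.04817
N = 1000 × √28.04817 ≈ 5,296.1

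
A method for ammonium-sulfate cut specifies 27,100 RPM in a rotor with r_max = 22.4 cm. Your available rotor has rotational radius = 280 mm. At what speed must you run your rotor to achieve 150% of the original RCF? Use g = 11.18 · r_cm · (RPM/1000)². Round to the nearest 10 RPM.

RCF = 11.18 × r × (N/1000)²
RCF_original = 11.18 × 22.4 × (27.1)² = 11.18 × 22.4 × 734.41 ≈ 183,919.8 × g
Target RCF = 1.5 × 183,919.8 ≈ 275,879.7 × g
Your rotor: r = 280 mm = 28.0 cm
275,879.7 = 11.18 × 28 × (N/1000)²
(N/1000)² = 275,879.7 / 313.04 = 881.2922
N = 1000 × √881.2922 ≈ 29,686.6

29690 RPM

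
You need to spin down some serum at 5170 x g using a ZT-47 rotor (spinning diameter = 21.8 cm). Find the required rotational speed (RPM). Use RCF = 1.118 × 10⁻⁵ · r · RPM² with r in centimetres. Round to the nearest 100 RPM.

N ≈ 6500 RPM

r = 21.8 / 2 = 10.9 cm
5,170 = 1.118 × 10⁻⁵ × 10.9 × N²
N² = 5,170 / (12.1862 × 10⁻⁵) = 42,425,038
N ≈ √42,425,038 ≈ 6,513.5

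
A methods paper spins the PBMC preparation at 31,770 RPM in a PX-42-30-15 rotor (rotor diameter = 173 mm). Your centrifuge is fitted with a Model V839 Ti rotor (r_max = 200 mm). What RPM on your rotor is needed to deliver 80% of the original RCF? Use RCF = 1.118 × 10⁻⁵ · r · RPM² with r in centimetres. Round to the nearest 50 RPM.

≈ 18700 RPM

Original rotor: r = 173 mm / 2 = 86.5 mm = 8.65 cm
RCF = 1.118 × 10⁻⁵ × r × N²
RCF_original = 1.118 × 10⁻⁵ × 8.65 × (31770)² = 1.118 × 10⁻⁵ × 8.65 × 1,009,332,900 ≈ 97,609.6 × g
Target RCF = 0.8 × 97,609.6 ≈ 78,087.7 × g
Your rotor: r = 200 mm = 20.0 cm
78,087.7 = 1.118 × 10⁻⁵ × 20 × N²
N² = 78,087.7 / (22.36 × 10⁻⁵) = 349,229,428
N ≈ √349,229,428 ≈ 18,687.7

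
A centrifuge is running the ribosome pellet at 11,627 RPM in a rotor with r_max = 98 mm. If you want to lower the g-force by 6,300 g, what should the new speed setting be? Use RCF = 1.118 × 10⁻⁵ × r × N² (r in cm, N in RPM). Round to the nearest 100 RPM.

r = 98 mm = 9.8 cm
Current RCF = 1.118 × 10⁻⁵ × 9.8 × (11627)² = 1.118 × 10⁻⁵ × 9.8 × 135,187,129 ≈ 14,811.6 × g
Target RCF = 14,811.6 − 6,300 = 8,511.6 × g
N² = 8,511.6 / (10.9564 × 10⁻⁵) = 77,686,101
N ≈ √77,686,101 ≈ 8,814.0

≈ 8800 RPM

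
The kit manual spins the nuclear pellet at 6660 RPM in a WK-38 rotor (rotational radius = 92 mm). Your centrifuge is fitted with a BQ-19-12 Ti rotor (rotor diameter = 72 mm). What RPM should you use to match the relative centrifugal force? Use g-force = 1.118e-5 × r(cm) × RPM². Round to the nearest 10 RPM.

10650 RPM

Original rotor: r = 92 mm = 9.2 cm
RCF = 1.118 × 10⁻⁵ × r × N²
RCF_original = 1.118 × 10⁻⁵ × 9.2 × (6660)² = 1.118 × 10⁻⁵ × 9.2 × 44,355,600 ≈ 4,562.2 × g
Your rotor: r = 72 mm / 2 = 36 mm = 3.6 cm
4,562.2 = 1.118 × 10⁻⁵ × 3.6 × N²
N² = 4,562.2 / (4.0248 × 10⁻⁵) = 113,352,216
N ≈ √113,352,216 ≈ 10,646.7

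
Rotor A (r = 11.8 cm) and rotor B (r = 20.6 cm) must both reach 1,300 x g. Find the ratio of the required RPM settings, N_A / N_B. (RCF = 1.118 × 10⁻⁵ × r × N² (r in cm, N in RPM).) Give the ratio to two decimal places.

1.32

At fixed RCF, N ∝ 1/√r, so N_A/N_B = √(r_B/r_A) = √(20.6/11.8) = √1.745763 = 1.3213.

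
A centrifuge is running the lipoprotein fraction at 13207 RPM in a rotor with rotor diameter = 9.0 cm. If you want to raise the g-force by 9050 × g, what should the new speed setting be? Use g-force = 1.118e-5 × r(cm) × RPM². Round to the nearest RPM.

r = 9.0 / 2 = 4.5 cm
Current RCF = 1.118 × 10⁻⁵ × 4.5 × (13207)² = 1.118 × 10⁻⁵ × 4.5 × 174,424,849 ≈ 8,775.3 × g
Target RCF = 8,775.3 + 9,050 = 17,825.3 × g
N² = 17,825.3 / (5.031 × 10⁻⁵) = 354,309,282
N ≈ √354,309,282 ≈ 18,823.1

18823 RPM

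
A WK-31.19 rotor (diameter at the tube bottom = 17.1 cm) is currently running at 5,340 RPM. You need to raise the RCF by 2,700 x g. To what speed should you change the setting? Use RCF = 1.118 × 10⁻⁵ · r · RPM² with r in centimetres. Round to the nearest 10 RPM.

N₂ ≈ 7530 RPM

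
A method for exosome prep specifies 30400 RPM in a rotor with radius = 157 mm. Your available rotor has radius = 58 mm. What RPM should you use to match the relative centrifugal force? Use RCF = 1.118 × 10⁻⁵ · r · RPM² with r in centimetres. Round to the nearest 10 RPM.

≈ 50020 RPM

Original rotor: r = 157 mm = 15.7 cm
RCF_original = 1.118 × 10⁻⁵ × 15.7 × (30400)² = 1.118 × 10⁻⁵ × 15.7 × 924,160,000 ≈ 162,214.1 × g
Your rotor: r = 58 mm = 5.8 cm
162,214.1 = 1.118 × 10⁻⁵ × 5.8 × N²
N² = 162,214.1 / (6.4844 × 10⁻⁵) = 2,501,605,391
N ≈ √2,501,605,391 ≈ 50,016.1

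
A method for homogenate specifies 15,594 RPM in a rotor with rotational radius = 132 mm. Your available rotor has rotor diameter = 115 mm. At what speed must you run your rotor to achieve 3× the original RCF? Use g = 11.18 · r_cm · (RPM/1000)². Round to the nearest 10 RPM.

40920 RPM

Original rotor: r = 132 mm = 13.2 cm
RCF = 11.18 × r × (N/1000)²
RCF_original = 11.18 × 13.2 × (15.594)² = 11.18 × 13.2 × 243.172836 ≈ 35,886.5 × g
Target RCF = 3 × 35,886.5 ≈ 107,659.5 × g
Your rotor: r = 115 mm / 2 = 57.5 mm = 5.75 cm
107,659.5 = 11.18 × 5.75 × (N/1000)²
(N/1000)² = 107,659.5 / 64.285 = 1674.722
N = 1000 × √1674.722 ≈ 40,923.4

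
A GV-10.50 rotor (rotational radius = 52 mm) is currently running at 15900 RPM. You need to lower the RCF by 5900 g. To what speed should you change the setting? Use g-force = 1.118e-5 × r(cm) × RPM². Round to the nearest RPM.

r = 52 mm = 5.2 cm
Current RCF = 1.118 × 10⁻⁵ × 5.2 × (15900)² = 1.118 × 10⁻⁵ × 5.2 × 252,810,000 ≈ 14,697.4 × g
Target RCF = 14,697.4 − 5,900 = 8,797.4 × g
N² = 8,797.4 / (5.8136 × 10⁻⁵) = 151,324,481
N ≈ √151,324,481 ≈ 12,301.4

12301 RPM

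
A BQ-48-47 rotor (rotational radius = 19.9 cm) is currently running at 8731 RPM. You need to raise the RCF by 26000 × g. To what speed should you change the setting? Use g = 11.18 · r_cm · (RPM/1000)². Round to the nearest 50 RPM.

N₂ ≈ 13900 RPM

Current RCF = 11.18 × 19.9 × (8.731)² = 11.18 × 19.9 × 76.230361 ≈ 16,959.9 × g
Target RCF = 16,959.9 + 26,000 = 42,959.9 × g
(N/1000)² = 42,959.9 / 222.482 = 193.0938
N = 1000 × √193.0938 ≈ 13,895.8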